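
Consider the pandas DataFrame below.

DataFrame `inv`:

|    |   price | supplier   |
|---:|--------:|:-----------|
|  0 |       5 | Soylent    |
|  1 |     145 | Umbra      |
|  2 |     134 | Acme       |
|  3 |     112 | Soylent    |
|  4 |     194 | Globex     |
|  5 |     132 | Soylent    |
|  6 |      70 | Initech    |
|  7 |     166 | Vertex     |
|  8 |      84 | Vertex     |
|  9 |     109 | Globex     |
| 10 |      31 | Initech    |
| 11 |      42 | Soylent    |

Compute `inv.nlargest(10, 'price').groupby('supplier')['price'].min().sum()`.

584

take 10 rows with largest price:
    price supplier
4     194   Globex
7     166   Vertex
1     145    Umbra
2     134     Acme
5     132  Soylent
3     112  Soylent
9     109   Globex
8      84   Vertex
6      70  Initech
11     42  Soylent
group by supplier, min of price:
supplier
Acme       134
Globex     109
Initech     70
Soylent     42
Umbra      145
Vertex      84
Name: price, dtype: int64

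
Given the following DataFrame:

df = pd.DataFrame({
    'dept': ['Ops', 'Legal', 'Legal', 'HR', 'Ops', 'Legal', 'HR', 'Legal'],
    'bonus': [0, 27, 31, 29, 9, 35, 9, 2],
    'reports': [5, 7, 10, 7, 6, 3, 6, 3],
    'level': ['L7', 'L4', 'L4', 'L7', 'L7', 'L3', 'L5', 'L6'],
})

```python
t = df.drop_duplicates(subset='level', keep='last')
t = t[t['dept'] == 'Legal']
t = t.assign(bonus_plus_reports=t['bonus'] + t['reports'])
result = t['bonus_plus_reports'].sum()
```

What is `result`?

84

drop duplicate level (keep=last):
    dept  bonus  reports level
2  Legal     31       10    L4
4    Ops      9        6    L7
5  Legal     35        3    L3
6     HR      9        6    L5
7  Legal      2        3    L6
filter rows where dept == 'Legal':
    dept  bonus  reports level
2  Legal     31       10    L4
5  Legal     35        3    L3
7  Legal      2        3    L6
add column bonus_plus_reports = t['bonus'] + t['reports']:
    dept  bonus  reports level  bonus_plus_reports
2  Legal     31       10    L4                  41
5  Legal     35        3    L3                  38
7  Legal      2        3    L6                   5
Reading off the sum of column 'bonus_plus_reports', we get 84.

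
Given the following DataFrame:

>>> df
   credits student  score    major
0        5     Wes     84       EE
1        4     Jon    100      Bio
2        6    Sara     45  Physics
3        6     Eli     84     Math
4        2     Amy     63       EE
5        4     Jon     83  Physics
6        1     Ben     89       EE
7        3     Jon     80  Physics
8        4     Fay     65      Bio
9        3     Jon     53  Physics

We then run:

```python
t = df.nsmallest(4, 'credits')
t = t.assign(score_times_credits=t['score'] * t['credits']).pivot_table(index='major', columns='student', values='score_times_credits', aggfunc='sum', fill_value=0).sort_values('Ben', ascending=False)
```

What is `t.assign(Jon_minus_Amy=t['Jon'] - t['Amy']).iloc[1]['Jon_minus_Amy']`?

399

take 4 rows with smallest credits:
   credits student  score    major
6        1     Ben     89       EE
4        2     Amy     63       EE
7        3     Jon     80  Physics
9        3     Jon     53  Physics
add column score_times_credits = t['score'] * t['credits']:
   credits student  score    major  score_times_credits
6        1     Ben     89       EE                   89
4        2     Amy     63       EE                  126
7        3     Jon     80  Physics                  240
9        3     Jon     53  Physics                  159
pivot: rows=major, cols=student, sum(score_times_credits):
student  Amy  Ben  Jon
major                 
EE       126   89    0
Physics    0    0  399
sort by Ben descending:
student  Amy  Ben  Jon
major                 
EE       126   89    0
Physics    0    0  399
add column Jon_minus_Amy = t['Jon'] - t['Amy']:
student  Amy  Ben  Jon  Jon_minus_Amy
major                                
EE       126   89    0           -126
Physics    0    0  399            399
Reading off the value at position 1, column 'Jon_minus_Amy', we get 399.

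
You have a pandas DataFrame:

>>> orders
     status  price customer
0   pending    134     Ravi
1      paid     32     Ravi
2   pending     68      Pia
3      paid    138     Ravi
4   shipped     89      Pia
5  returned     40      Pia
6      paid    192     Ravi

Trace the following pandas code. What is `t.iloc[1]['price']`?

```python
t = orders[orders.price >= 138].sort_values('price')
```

filter rows where price >= 138:
  status  price customer
3   paid    138     Ravi
6   paid    192     Ravi
sort by price:
  status  price customer
3   paid    138     Ravi
6   paid    192     Ravi
The value at position 1, column 'price' is 192.

192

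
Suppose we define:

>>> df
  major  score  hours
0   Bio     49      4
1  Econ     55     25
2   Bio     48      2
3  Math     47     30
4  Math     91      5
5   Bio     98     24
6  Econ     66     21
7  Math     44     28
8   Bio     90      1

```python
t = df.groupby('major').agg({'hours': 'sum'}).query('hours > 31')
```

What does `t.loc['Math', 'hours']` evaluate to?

group by major, sum of hours:
       hours
major       
Bio       31
Econ      46
Math      63
filter rows where hours > 31:
       hours
major       
Econ      46
Math      63

63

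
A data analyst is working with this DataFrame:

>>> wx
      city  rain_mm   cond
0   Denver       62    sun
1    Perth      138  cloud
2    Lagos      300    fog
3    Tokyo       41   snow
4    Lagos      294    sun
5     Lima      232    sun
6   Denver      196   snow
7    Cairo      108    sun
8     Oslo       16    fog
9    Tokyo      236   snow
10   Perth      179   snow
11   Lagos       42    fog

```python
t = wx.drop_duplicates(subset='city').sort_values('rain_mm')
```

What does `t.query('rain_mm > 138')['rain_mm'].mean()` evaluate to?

drop duplicate city (keep=first):
     city  rain_mm   cond
0  Denver       62    sun
1   Perth      138  cloud
2   Lagos      300    fog
3   Tokyo       41   snow
5    Lima      232    sun
7   Cairo      108    sun
8    Oslo       16    fog
sort by rain_mm:
     city  rain_mm   cond
8    Oslo       16    fog
3   Tokyo       41   snow
0  Denver       62    sun
7   Cairo      108    sun
1   Perth      138  cloud
5    Lima      232    sun
2   Lagos      300    fog
filter rows where rain_mm > 138:
    city  rain_mm cond
5   Lima      232  sun
2  Lagos      300  fog
Then the mean of column 'rain_mm': 266.0

266.0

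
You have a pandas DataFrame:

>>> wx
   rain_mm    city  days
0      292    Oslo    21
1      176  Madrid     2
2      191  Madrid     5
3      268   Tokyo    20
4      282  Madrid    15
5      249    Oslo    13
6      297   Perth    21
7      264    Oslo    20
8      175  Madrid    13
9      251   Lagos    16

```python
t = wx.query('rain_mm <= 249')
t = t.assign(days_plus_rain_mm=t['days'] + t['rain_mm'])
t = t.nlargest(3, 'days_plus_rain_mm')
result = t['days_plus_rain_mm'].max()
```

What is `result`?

262

filter rows where rain_mm <= 249:
   rain_mm    city  days
1      176  Madrid     2
2      191  Madrid     5
5      249    Oslo    13
8      175  Madrid    13
add column days_plus_rain_mm = t['days'] + t['rain_mm']:
   rain_mm    city  days  days_plus_rain_mm
1      176  Madrid     2                178
2      191  Madrid     5                196
5      249    Oslo    13                262
8      175  Madrid    13                188
take 3 rows with largest days_plus_rain_mm:
   rain_mm    city  days  days_plus_rain_mm
5      249    Oslo    13                262
2      191  Madrid     5                196
8      175  Madrid    13                188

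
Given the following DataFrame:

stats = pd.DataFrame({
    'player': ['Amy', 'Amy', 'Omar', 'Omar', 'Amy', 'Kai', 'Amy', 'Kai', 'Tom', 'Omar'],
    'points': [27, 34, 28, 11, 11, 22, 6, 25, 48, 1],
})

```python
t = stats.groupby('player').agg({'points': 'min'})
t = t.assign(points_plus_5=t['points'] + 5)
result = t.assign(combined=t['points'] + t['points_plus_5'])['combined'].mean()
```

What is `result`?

43.5

group by player, min of points:
        points
player        
Amy          6
Kai         22
Omar         1
Tom         48
add column points_plus_5 = t['points'] + 5:
        points  points_plus_5
player                       
Amy          6             11
Kai         22             27
Omar         1              6
Tom         48             53
add column combined = t['points'] + t['points_plus_5']:
        points  points_plus_5  combined
player                                 
Amy          6             11        17
Kai         22             27        49
Omar         1              6         7
Tom         48             53       101
The mean of column 'combined' is 43.5.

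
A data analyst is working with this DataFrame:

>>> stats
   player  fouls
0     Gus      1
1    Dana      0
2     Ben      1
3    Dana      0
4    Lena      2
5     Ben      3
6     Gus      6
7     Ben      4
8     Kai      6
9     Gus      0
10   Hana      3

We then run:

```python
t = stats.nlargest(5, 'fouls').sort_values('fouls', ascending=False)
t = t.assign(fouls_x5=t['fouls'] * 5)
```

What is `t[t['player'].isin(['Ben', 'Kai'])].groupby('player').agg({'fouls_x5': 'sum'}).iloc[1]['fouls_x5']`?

take 5 rows with largest fouls:
   player  fouls
6     Gus      6
8     Kai      6
7     Ben      4
5     Ben      3
10   Hana      3
sort by fouls descending:
   player  fouls
6     Gus      6
8     Kai      6
7     Ben      4
5     Ben      3
10   Hana      3
add column fouls_x5 = t['fouls'] * 5:
   player  fouls  fouls_x5
6     Gus      6        30
8     Kai      6        30
7     Ben      4        20
5     Ben      3        15
10   Hana      3        15
filter rows where player in ['Ben', 'Kai']:
  player  fouls  fouls_x5
8    Kai      6        30
7    Ben      4        20
5    Ben      3        15
group by player, sum of fouls_x5:
        fouls_x5
player          
Ben           35
Kai           30
Reading off the value at position 1, column 'fouls_x5', we get 30.

30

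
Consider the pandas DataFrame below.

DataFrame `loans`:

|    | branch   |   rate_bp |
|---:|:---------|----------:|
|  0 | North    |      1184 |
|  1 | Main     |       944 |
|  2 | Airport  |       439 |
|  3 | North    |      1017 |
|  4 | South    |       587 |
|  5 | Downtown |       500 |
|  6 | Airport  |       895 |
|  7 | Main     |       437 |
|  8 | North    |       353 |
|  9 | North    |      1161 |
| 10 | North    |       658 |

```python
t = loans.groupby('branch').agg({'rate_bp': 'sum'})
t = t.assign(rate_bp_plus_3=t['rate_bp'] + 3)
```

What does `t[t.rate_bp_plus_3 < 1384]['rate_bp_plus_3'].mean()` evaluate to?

group by branch, sum of rate_bp:
          rate_bp
branch           
Airport      1334
Downtown      500
Main         1381
North        4373
South         587
add column rate_bp_plus_3 = t['rate_bp'] + 3:
          rate_bp  rate_bp_plus_3
branch                           
Airport      1334            1337
Downtown      500             503
Main         1381            1384
North        4373            4376
South         587             590
filter rows where rate_bp_plus_3 < 1384:
          rate_bp  rate_bp_plus_3
branch                           
Airport      1334            1337
Downtown      500             503
South         587             590
Finally, mean of column 'rate_bp_plus_3' = 810.0.

810.0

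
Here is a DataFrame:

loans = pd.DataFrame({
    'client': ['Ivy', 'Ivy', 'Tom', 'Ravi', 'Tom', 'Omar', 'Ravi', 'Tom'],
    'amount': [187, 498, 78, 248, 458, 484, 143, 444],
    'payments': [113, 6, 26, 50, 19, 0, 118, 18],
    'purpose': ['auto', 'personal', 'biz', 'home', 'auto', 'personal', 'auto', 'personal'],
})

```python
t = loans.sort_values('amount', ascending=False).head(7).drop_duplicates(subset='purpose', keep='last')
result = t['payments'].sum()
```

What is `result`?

sort by amount descending:
  client  amount  payments   purpose
1    Ivy     498         6  personal
5   Omar     484         0  personal
4    Tom     458        19      auto
7    Tom     444        18  personal
3   Ravi     248        50      home
0    Ivy     187       113      auto
6   Ravi     143       118      auto
2    Tom      78        26       biz
take first 7 rows:
  client  amount  payments   purpose
1    Ivy     498         6  personal
5   Omar     484         0  personal
4    Tom     458        19      auto
7    Tom     444        18  personal
3   Ravi     248        50      home
0    Ivy     187       113      auto
6   Ravi     143       118      auto
drop duplicate purpose (keep=last):
  client  amount  payments   purpose
7    Tom     444        18  personal
3   Ravi     248        50      home
6   Ravi     143       118      auto

186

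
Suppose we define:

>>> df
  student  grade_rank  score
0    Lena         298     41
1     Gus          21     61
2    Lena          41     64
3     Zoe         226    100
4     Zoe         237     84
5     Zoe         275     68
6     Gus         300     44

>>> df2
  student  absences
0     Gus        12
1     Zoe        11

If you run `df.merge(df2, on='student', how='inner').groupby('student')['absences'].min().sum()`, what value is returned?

merge on 'student' (how='inner') → 5 rows:
  student  grade_rank  score  absences
0     Gus          21     61        12
1     Zoe         226    100        11
2     Zoe         237     84        11
3     Zoe         275     68        11
4     Gus         300     44        12
group by student, min of absences:
student
Gus    12
Zoe    11
Name: absences, dtype: int64

23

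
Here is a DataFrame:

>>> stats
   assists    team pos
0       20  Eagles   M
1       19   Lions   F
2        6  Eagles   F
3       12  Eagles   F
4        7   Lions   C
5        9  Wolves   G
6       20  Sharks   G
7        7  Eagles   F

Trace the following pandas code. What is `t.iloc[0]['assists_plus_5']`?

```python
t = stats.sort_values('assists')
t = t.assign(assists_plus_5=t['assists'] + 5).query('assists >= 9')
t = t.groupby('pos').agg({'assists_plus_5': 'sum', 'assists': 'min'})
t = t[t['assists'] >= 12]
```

sort by assists:
   assists    team pos
2        6  Eagles   F
4        7   Lions   C
7        7  Eagles   F
5        9  Wolves   G
3       12  Eagles   F
1       19   Lions   F
0       20  Eagles   M
6       20  Sharks   G
add column assists_plus_5 = t['assists'] + 5:
   assists    team pos  assists_plus_5
2        6  Eagles   F              11
4        7   Lions   C              12
7        7  Eagles   F              12
5        9  Wolves   G              14
3       12  Eagles   F              17
1       19   Lions   F              24
0       20  Eagles   M              25
6       20  Sharks   G              25
filter rows where assists >= 9:
   assists    team pos  assists_plus_5
5        9  Wolves   G              14
3       12  Eagles   F              17
1       19   Lions   F              24
0       20  Eagles   M              25
6       20  Sharks   G              25
group by pos: sum(assists_plus_5), min(assists):
     assists_plus_5  assists
pos                         
F                41       12
G                39        9
M                25       20
filter rows where assists >= 12:
     assists_plus_5  assists
pos                         
F                41       12
M                25       20

41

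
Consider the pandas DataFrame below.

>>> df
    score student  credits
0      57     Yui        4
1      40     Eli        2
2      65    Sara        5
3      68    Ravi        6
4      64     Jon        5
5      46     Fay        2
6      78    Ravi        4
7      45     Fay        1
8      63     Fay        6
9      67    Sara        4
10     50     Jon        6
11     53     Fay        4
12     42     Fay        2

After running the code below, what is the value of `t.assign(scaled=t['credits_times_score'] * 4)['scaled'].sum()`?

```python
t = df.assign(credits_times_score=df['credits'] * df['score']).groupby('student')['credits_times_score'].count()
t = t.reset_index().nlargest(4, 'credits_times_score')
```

add column credits_times_score = df['credits'] * df['score']:
    score student  credits  credits_times_score
0      57     Yui        4                  228
1      40     Eli        2                   80
2      65    Sara        5                  325
3      68    Ravi        6                  408
4      64     Jon        5                  320
5      46     Fay        2                   92
6      78    Ravi        4                  312
7      45     Fay        1                   45
8      63     Fay        6                  378
9      67    Sara        4                  268
10     50     Jon        6                  300
11     53     Fay        4                  212
12     42     Fay        2                   84
group by student, count of credits_times_score:
student
Eli     1
Fay     5
Jon     2
Ravi    2
Sara    2
Yui     1
Name: credits_times_score, dtype: int64
reset_index():
  student  credits_times_score
0     Eli                    1
1     Fay                    5
2     Jon                    2
3    Ravi                    2
4    Sara                    2
5     Yui                    1
take 4 rows with largest credits_times_score:
  student  credits_times_score
1     Fay                    5
2     Jon                    2
3    Ravi                    2
4    Sara                    2
add column scaled = t['credits_times_score'] * 4:
  student  credits_times_score  scaled
1     Fay                    5      20
2     Jon                    2       8
3    Ravi                    2       8
4    Sara                    2       8

44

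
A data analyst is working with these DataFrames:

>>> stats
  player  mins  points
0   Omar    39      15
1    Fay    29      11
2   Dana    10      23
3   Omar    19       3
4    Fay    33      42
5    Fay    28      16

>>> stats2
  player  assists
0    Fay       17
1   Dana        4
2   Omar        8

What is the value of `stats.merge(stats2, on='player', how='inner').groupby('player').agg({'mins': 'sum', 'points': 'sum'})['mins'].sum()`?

158

merge on 'player' (how='inner') → 6 rows:
  player  mins  points  assists
0   Omar    39      15        8
1    Fay    29      11       17
2   Dana    10      23        4
3   Omar    19       3        8
4    Fay    33      42       17
5    Fay    28      16       17
group by player: sum(mins), sum(points):
        mins  points
player              
Dana      10      23
Fay       90      69
Omar      58      18
Reading off the sum of column 'mins', we get 158.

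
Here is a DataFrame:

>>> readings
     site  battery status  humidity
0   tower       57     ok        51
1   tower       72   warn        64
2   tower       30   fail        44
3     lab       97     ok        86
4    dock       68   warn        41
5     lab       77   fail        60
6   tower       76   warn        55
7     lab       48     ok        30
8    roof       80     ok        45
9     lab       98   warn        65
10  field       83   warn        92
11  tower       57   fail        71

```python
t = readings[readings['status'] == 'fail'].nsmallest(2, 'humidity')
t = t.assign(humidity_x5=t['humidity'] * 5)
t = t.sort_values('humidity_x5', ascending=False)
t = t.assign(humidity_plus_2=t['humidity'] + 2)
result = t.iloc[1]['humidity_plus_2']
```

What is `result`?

46

filter rows where status == 'fail':
     site  battery status  humidity
2   tower       30   fail        44
5     lab       77   fail        60
11  tower       57   fail        71
take 2 rows with smallest humidity:
    site  battery status  humidity
2  tower       30   fail        44
5    lab       77   fail        60
add column humidity_x5 = t['humidity'] * 5:
    site  battery status  humidity  humidity_x5
2  tower       30   fail        44          220
5    lab       77   fail        60          300
sort by humidity_x5 descending:
    site  battery status  humidity  humidity_x5
5    lab       77   fail        60          300
2  tower       30   fail        44          220
add column humidity_plus_2 = t['humidity'] + 2:
    site  battery status  humidity  humidity_x5  humidity_plus_2
5    lab       77   fail        60          300               62
2  tower       30   fail        44          220               46
So iloc[1]['humidity_plus_2'] = 46.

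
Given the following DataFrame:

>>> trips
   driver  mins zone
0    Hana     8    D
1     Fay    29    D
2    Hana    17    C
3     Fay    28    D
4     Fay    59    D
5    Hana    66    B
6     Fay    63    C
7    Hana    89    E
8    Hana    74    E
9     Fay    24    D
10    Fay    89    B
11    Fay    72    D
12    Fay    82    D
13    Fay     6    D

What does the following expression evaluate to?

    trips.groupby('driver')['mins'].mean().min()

group by driver, mean of mins:
driver
Fay     50.222222
Hana    50.800000
Name: mins, dtype: float64

50.2222222222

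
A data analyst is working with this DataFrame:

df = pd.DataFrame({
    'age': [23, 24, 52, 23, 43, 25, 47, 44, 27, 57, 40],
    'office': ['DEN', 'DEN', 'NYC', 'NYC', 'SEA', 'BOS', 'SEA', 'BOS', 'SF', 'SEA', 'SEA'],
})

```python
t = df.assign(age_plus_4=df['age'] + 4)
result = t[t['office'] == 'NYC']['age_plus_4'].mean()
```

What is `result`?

41.5

add column age_plus_4 = df['age'] + 4:
    age office  age_plus_4
0    23    DEN          27
1    24    DEN          28
2    52    NYC          56
3    23    NYC          27
4    43    SEA          47
5    25    BOS          29
6    47    SEA          51
7    44    BOS          48
8    27     SF          31
9    57    SEA          61
10   40    SEA          44
filter rows where office == 'NYC':
   age office  age_plus_4
2   52    NYC          56
3   23    NYC          27
mean of column 'age_plus_4' → 41.5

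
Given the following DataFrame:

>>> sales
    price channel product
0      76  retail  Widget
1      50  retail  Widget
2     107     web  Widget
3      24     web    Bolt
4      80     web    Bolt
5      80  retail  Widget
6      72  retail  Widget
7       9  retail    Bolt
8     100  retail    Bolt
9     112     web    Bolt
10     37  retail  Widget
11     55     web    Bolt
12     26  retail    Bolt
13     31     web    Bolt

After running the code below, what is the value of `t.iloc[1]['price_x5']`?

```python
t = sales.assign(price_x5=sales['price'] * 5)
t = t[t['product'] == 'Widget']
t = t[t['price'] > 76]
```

add column price_x5 = sales['price'] * 5:
    price channel product  price_x5
0      76  retail  Widget       380
1      50  retail  Widget       250
2     107     web  Widget       535
3      24     web    Bolt       120
4      80     web    Bolt       400
5      80  retail  Widget       400
6      72  retail  Widget       360
7       9  retail    Bolt        45
8     100  retail    Bolt       500
9     112     web    Bolt       560
10     37  retail  Widget       185
11     55     web    Bolt       275
12     26  retail    Bolt       130
13     31     web    Bolt       155
filter rows where product == 'Widget':
    price channel product  price_x5
0      76  retail  Widget       380
1      50  retail  Widget       250
2     107     web  Widget       535
5      80  retail  Widget       400
6      72  retail  Widget       360
10     37  retail  Widget       185
filter rows where price > 76:
   price channel product  price_x5
2    107     web  Widget       535
5     80  retail  Widget       400
Finally, value at position 1, column 'price_x5' = 400.

400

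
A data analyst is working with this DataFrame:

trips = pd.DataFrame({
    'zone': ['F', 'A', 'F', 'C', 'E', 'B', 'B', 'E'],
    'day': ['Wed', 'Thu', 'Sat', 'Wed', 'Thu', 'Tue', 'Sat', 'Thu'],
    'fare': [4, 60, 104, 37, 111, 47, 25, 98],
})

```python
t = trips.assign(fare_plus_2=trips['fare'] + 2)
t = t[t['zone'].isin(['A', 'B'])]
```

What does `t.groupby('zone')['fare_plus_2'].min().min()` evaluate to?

27

add column fare_plus_2 = trips['fare'] + 2:
  zone  day  fare  fare_plus_2
0    F  Wed     4            6
1    A  Thu    60           62
2    F  Sat   104          106
3    C  Wed    37           39
4    E  Thu   111          113
5    B  Tue    47           49
6    B  Sat    25           27
7    E  Thu    98          100
filter rows where zone in ['A', 'B']:
  zone  day  fare  fare_plus_2
1    A  Thu    60           62
5    B  Tue    47           49
6    B  Sat    25           27
group by zone, min of fare_plus_2:
zone
A    62
B    27
Name: fare_plus_2, dtype: int64
Finally, min of the resulting series = 27.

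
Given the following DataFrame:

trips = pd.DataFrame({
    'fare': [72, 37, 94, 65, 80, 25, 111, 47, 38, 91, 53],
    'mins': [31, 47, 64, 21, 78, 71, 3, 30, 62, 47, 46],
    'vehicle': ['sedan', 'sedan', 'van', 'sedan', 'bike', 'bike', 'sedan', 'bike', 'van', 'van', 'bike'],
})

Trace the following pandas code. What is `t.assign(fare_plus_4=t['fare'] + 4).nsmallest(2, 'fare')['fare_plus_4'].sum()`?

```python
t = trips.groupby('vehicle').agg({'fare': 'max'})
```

182

group by vehicle, max of fare:
         fare
vehicle      
bike       80
sedan     111
van        94
add column fare_plus_4 = t['fare'] + 4:
         fare  fare_plus_4
vehicle                   
bike       80           84
sedan     111          115
van        94           98
take 2 rows with smallest fare:
         fare  fare_plus_4
vehicle                   
bike       80           84
van        94           98
Taking the sum of column 'fare_plus_4' gives 182.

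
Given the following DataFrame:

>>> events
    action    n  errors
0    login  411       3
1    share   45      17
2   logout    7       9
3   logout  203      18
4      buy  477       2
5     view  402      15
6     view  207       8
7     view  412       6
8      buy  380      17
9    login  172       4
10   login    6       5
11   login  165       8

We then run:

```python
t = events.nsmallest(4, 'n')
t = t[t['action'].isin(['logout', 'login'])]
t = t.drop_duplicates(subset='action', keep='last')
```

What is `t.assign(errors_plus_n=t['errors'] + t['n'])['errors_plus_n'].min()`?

16

take 4 rows with smallest n:
    action    n  errors
10   login    6       5
2   logout    7       9
1    share   45      17
11   login  165       8
filter rows where action in ['logout', 'login']:
    action    n  errors
10   login    6       5
2   logout    7       9
11   login  165       8
drop duplicate action (keep=last):
    action    n  errors
2   logout    7       9
11   login  165       8
add column errors_plus_n = t['errors'] + t['n']:
    action    n  errors  errors_plus_n
2   logout    7       9             16
11   login  165       8            173
Hence 16.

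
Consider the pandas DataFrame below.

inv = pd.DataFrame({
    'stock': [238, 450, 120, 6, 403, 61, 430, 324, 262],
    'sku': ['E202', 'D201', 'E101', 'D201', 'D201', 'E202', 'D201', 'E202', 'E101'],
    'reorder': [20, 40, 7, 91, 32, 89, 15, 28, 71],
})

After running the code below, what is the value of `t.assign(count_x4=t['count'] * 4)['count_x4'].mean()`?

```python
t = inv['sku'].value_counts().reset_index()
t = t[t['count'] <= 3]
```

10.0

value_counts of sku:
sku
D201    4
E202    3
E101    2
Name: count, dtype: int64
reset_index():
    sku  count
0  D201      4
1  E202      3
2  E101      2
filter rows where count <= 3:
    sku  count
1  E202      3
2  E101      2
add column count_x4 = t['count'] * 4:
    sku  count  count_x4
1  E202      3        12
2  E101      2         8
mean of column 'count_x4' → 10.0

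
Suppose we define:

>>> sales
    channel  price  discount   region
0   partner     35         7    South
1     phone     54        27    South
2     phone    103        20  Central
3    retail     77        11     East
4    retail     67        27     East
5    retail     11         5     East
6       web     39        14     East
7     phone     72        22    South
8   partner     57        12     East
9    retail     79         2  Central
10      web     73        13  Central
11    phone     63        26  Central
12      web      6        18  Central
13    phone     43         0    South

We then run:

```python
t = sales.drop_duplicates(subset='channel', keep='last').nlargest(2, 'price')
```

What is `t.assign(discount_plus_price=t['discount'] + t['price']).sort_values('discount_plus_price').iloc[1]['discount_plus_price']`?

drop duplicate channel (keep=last):
    channel  price  discount   region
8   partner     57        12     East
9    retail     79         2  Central
12      web      6        18  Central
13    phone     43         0    South
take 2 rows with largest price:
   channel  price  discount   region
9   retail     79         2  Central
8  partner     57        12     East
add column discount_plus_price = t['discount'] + t['price']:
   channel  price  discount   region  discount_plus_price
9   retail     79         2  Central                   81
8  partner     57        12     East                   69
sort by discount_plus_price:
   channel  price  discount   region  discount_plus_price
8  partner     57        12     East                   69
9   retail     79         2  Central                   81

81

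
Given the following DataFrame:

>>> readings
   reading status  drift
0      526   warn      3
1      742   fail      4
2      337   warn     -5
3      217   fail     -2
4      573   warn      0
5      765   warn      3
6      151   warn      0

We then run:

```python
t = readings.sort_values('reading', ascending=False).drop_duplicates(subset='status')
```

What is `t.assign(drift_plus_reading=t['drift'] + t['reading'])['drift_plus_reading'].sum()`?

sort by reading descending:
   reading status  drift
5      765   warn      3
1      742   fail      4
4      573   warn      0
0      526   warn      3
2      337   warn     -5
3      217   fail     -2
6      151   warn      0
drop duplicate status (keep=first):
   reading status  drift
5      765   warn      3
1      742   fail      4
add column drift_plus_reading = t['drift'] + t['reading']:
   reading status  drift  drift_plus_reading
5      765   warn      3                 768
1      742   fail      4                 746

1514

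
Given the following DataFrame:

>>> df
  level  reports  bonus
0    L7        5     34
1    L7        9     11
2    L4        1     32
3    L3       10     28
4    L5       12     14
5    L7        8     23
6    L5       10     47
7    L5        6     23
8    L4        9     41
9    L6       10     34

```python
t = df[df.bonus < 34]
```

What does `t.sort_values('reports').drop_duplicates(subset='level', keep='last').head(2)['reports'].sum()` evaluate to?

10

filter rows where bonus < 34:
  level  reports  bonus
1    L7        9     11
2    L4        1     32
3    L3       10     28
4    L5       12     14
5    L7        8     23
7    L5        6     23
sort by reports:
  level  reports  bonus
2    L4        1     32
7    L5        6     23
5    L7        8     23
1    L7        9     11
3    L3       10     28
4    L5       12     14
drop duplicate level (keep=last):
  level  reports  bonus
2    L4        1     32
1    L7        9     11
3    L3       10     28
4    L5       12     14
take first 2 rows:
  level  reports  bonus
2    L4        1     32
1    L7        9     11
Hence 10.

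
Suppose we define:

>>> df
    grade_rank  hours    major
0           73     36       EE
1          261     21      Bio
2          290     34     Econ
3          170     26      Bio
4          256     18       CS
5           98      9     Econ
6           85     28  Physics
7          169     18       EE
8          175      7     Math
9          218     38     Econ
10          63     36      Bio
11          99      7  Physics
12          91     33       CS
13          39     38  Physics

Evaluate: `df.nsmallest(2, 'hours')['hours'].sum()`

take 2 rows with smallest hours:
    grade_rank  hours    major
8          175      7     Math
11          99      7  Physics

14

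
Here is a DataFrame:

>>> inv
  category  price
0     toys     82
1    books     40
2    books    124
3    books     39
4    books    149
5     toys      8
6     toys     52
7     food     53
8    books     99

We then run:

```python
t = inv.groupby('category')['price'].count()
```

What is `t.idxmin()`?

food

group by category, count of price:
category
books    5
food     1
toys     3
Name: price, dtype: int64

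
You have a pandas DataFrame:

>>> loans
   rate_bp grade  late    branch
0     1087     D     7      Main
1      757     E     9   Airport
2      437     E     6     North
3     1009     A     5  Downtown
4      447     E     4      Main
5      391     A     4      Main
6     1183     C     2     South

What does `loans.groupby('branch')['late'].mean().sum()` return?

group by branch, mean of late:
branch
Airport     9.0
Downtown    5.0
Main        5.0
North       6.0
South       2.0
Name: late, dtype: float64

27.0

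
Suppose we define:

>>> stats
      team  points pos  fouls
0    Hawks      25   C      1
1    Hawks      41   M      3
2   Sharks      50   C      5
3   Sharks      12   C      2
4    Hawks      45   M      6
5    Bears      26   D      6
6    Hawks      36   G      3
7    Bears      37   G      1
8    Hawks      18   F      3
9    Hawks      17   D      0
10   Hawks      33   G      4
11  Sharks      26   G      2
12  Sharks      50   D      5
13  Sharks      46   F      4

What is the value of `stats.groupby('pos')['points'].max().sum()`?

group by pos, max of points:
pos
C    50
D    50
F    46
G    37
M    45
Name: points, dtype: int64
Reading off the sum of the resulting series, we get 228.

228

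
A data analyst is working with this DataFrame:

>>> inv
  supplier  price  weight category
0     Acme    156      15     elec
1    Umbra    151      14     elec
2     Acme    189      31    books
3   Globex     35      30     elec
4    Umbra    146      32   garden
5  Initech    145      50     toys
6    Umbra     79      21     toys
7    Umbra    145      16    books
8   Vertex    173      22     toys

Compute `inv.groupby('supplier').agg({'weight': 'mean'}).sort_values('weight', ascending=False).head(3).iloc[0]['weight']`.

group by supplier, mean of weight:
          weight
supplier        
Acme       23.00
Globex     30.00
Initech    50.00
Umbra      20.75
Vertex     22.00
sort by weight descending:
          weight
supplier        
Initech    50.00
Globex     30.00
Acme       23.00
Vertex     22.00
Umbra      20.75
take first 3 rows:
          weight
supplier        
Initech     50.0
Globex      30.0
Acme        23.0
Hence 50.0.

50.0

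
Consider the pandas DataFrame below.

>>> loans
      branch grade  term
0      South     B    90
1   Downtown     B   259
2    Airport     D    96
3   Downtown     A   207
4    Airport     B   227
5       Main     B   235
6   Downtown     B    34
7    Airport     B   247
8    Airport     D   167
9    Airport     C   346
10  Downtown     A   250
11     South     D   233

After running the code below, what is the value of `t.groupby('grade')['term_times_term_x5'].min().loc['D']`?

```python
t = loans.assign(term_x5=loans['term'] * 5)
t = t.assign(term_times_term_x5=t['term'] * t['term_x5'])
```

46080

add column term_x5 = loans['term'] * 5:
      branch grade  term  term_x5
0      South     B    90      450
1   Downtown     B   259     1295
2    Airport     D    96      480
3   Downtown     A   207     1035
4    Airport     B   227     1135
5       Main     B   235     1175
6   Downtown     B    34      170
7    Airport     B   247     1235
8    Airport     D   167      835
9    Airport     C   346     1730
10  Downtown     A   250     1250
11     South     D   233     1165
add column term_times_term_x5 = t['term'] * t['term_x5']:
      branch grade  term  term_x5  term_times_term_x5
0      South     B    90      450               40500
1   Downtown     B   259     1295              335405
2    Airport     D    96      480               46080
3   Downtown     A   207     1035              214245
4    Airport     B   227     1135              257645
5       Main     B   235     1175              276125
6   Downtown     B    34      170                5780
7    Airport     B   247     1235              305045
8    Airport     D   167      835              139445
9    Airport     C   346     1730              598580
10  Downtown     A   250     1250              312500
11     South     D   233     1165              271445
group by grade, min of term_times_term_x5:
grade
A    214245
B      5780
C    598580
D     46080
Name: term_times_term_x5, dtype: int64
Taking the value at index 'D' gives 46080.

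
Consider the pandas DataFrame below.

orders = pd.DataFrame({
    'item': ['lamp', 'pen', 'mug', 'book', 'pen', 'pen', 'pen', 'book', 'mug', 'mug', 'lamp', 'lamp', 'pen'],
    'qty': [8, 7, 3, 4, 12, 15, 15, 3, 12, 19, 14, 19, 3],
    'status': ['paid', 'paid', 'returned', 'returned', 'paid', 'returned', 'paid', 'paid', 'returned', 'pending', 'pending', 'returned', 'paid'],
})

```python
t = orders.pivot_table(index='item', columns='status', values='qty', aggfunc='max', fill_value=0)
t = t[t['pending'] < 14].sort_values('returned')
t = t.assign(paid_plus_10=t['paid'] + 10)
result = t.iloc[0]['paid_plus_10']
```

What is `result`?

pivot: rows=item, cols=status, max(qty):
status  paid  pending  returned
item                           
book       3        0         4
lamp       8       14        19
mug        0       19        12
pen       15        0        15
filter rows where pending < 14:
status  paid  pending  returned
item                           
book       3        0         4
pen       15        0        15
sort by returned:
status  paid  pending  returned
item                           
book       3        0         4
pen       15        0        15
add column paid_plus_10 = t['paid'] + 10:
status  paid  pending  returned  paid_plus_10
item                                         
book       3        0         4            13
pen       15        0        15            25

13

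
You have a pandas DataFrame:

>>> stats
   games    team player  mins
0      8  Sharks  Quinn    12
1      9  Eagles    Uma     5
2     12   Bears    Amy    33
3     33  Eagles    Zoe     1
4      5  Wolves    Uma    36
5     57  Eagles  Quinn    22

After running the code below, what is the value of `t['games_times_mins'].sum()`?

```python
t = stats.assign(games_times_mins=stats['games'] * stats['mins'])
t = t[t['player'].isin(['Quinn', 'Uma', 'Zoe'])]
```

add column games_times_mins = stats['games'] * stats['mins']:
   games    team player  mins  games_times_mins
0      8  Sharks  Quinn    12                96
1      9  Eagles    Uma     5                45
2     12   Bears    Amy    33               396
3     33  Eagles    Zoe     1                33
4      5  Wolves    Uma    36               180
5     57  Eagles  Quinn    22              1254
filter rows where player in ['Quinn', 'Uma', 'Zoe']:
   games    team player  mins  games_times_mins
0      8  Sharks  Quinn    12                96
1      9  Eagles    Uma     5                45
3     33  Eagles    Zoe     1                33
4      5  Wolves    Uma    36               180
5     57  Eagles  Quinn    22              1254
The sum of column 'games_times_mins' is 1608.

1608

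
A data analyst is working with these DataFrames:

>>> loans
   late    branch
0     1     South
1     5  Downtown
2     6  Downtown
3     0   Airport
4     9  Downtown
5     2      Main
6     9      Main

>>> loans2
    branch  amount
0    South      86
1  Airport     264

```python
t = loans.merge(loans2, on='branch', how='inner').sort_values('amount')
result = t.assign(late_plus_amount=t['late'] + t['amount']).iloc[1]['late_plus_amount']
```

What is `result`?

merge on 'branch' (how='inner') → 2 rows:
   late   branch  amount
0     1    South      86
1     0  Airport     264
sort by amount:
   late   branch  amount
0     1    South      86
1     0  Airport     264
add column late_plus_amount = t['late'] + t['amount']:
   late   branch  amount  late_plus_amount
0     1    South      86                87
1     0  Airport     264               264

264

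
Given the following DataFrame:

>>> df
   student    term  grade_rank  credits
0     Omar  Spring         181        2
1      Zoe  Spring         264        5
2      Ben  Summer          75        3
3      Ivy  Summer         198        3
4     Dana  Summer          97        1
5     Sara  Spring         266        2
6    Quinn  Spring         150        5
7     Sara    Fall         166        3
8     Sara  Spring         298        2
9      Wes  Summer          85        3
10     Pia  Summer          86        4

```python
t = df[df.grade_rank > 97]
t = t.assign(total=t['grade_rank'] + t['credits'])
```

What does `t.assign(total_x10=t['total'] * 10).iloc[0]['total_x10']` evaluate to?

filter rows where grade_rank > 97:
  student    term  grade_rank  credits
0    Omar  Spring         181        2
1     Zoe  Spring         264        5
3     Ivy  Summer         198        3
5    Sara  Spring         266        2
6   Quinn  Spring         150        5
7    Sara    Fall         166        3
8    Sara  Spring         298        2
add column total = t['grade_rank'] + t['credits']:
  student    term  grade_rank  credits  total
0    Omar  Spring         181        2    183
1     Zoe  Spring         264        5    269
3     Ivy  Summer         198        3    201
5    Sara  Spring         266        2    268
6   Quinn  Spring         150        5    155
7    Sara    Fall         166        3    169
8    Sara  Spring         298        2    300
add column total_x10 = t['total'] * 10:
  student    term  grade_rank  credits  total  total_x10
0    Omar  Spring         181        2    183       1830
1     Zoe  Spring         264        5    269       2690
3     Ivy  Summer         198        3    201       2010
5    Sara  Spring         266        2    268       2680
6   Quinn  Spring         150        5    155       1550
7    Sara    Fall         166        3    169       1690
8    Sara  Spring         298        2    300       3000

1830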